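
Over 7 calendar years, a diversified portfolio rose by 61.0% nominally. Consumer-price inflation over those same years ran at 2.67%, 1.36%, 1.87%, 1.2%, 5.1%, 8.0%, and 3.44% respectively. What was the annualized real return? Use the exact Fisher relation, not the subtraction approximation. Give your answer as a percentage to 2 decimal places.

3.57%

Cumulative inflation factor: 1.0267 × 1.0136 × 1.0187 × 1.012 × 1.051 × 1.080 × 1.0344 ≈ 1.25966.
Nominal growth factor: 1.61000. Real growth factor = 1.61000 / 1.25966 ≈ 1.27813.
Annualized: 1.27813^(1/7) − 1 ≈ 0.03568.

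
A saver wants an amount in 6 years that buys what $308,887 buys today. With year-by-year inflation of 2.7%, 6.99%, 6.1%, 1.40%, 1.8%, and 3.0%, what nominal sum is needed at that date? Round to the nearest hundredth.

$382,870.23

Cumulative price-level factor: 1.027 × 1.0699 × 1.061 × 1.0140 × 1.018 × 1.030 ≈ 1.2395155308.
The nominal amount required is $308,887 scaled up by that factor.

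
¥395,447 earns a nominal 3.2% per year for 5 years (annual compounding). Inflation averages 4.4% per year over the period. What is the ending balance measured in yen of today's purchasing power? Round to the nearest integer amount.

Nominal value at maturity: ¥395,447 × (1 + 3.2%)^5 ≈ ¥462,900.
Price-level factor over 5 years: (1 + 4.4%)^5 ≈ 1.2402307454.
Dividing the nominal maturity value by the price-level factor gives the value in today's money.

¥373,237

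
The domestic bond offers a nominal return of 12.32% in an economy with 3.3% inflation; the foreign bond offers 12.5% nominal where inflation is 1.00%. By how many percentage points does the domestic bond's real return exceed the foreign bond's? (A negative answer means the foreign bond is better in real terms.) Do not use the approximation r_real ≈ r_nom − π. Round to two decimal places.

-2.65

The domestic bond real return: 1.1232/1.033 − 1 = 8.732%.
The foreign bond real return: 1.125/1.0100 − 1 = 11.386%.
Difference: 8.732 − 11.386 = -2.654 pp.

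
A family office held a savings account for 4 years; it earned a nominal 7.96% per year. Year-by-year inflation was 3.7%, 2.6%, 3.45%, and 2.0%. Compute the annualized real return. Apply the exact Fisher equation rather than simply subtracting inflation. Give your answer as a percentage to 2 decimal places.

4.88%

Cumulative inflation factor: 1.037 × 1.026 × 1.0345 × 1.020 ≈ 1.12268.
Nominal growth factor: 1.35847. Real growth factor = 1.35847 / 1.12268 ≈ 1.21003.
Annualized: 1.21003^(1/4) − 1 ≈ 0.04881.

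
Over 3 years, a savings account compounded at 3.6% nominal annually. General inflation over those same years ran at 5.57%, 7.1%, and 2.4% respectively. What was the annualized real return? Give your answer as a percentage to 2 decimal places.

Cumulative inflation factor: 1.0557 × 1.071 × 1.024 ≈ 1.15779.
Nominal growth factor: 1.11193. Real growth factor = 1.11193 / 1.15779 ≈ 0.96039.
Annualized: 0.96039^(1/3) − 1 ≈ -0.01338.

-1.34%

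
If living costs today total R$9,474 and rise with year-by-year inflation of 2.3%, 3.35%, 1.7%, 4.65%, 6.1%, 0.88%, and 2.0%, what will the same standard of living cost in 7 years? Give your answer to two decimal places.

Cumulative price-level factor: 1.023 × 1.0335 × 1.017 × 1.0465 × 1.061 × 1.0088 × 1.020 ≈ 1.2284767161.
The nominal amount required is R$9,474 scaled up by that factor.

R$11,638.59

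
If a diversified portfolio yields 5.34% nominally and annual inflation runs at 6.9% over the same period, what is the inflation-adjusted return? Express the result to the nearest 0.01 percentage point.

-1.46%

Real return via the Fisher equation: (1 + 5.34%)/(1 + 6.9%) − 1 = 1.0534/1.069 − 1 ≈ -0.01459.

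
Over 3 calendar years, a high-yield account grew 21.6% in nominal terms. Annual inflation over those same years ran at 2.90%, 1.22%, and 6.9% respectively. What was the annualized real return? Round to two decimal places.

2.98%

Cumulative inflation factor: 1.0290 × 1.0122 × 1.069 ≈ 1.11342.
Nominal growth factor: 1.21600. Real growth factor = 1.21600 / 1.11342 ≈ 1.09213.
Annualized: 1.09213^(1/3) − 1 ≈ 0.02981.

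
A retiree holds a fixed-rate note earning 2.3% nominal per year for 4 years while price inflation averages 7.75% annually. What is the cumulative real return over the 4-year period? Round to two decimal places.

-18.75%

The annual real rate is (1+2.3%)/(1+7.75%) − 1 = -5.0580%.
Compounded over 4 years: (1 + -0.050580)^4 − 1 ≈ -0.18748.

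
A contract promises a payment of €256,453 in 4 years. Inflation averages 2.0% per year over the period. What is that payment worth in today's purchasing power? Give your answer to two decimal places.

Price-level factor over 4 years: (1 + 2.0%)^4 = 1.08243216.
Purchasing power today: €256,453 divided by that factor.

€236,922.93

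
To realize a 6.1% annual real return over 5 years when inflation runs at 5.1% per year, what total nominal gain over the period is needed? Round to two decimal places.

Required annual nominal rate: (1+6.1%)(1+5.1%) − 1 = 11.5111%.
Cumulative over 5 years: (1 + 0.115111)^5 − 1 ≈ 0.72421.

72.42%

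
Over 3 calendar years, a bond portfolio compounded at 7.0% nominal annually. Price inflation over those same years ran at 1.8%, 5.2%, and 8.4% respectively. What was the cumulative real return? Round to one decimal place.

5.5%

Cumulative inflation factor: 1.018 × 1.052 × 1.084 ≈ 1.16089.
Nominal growth factor: 1.22504. Real growth factor = 1.22504 / 1.16089 ≈ 1.05526.
Total real return ≈ 5.5258%.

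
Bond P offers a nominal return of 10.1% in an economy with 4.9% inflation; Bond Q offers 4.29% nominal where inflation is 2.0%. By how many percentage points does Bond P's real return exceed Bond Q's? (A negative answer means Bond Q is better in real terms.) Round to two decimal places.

Bond P real return: 1.101/1.049 − 1 = 4.957%.
Bond Q real return: 1.0429/1.020 − 1 = 2.245%.
Difference: 4.957 − 2.245 = 2.712 pp.

2.71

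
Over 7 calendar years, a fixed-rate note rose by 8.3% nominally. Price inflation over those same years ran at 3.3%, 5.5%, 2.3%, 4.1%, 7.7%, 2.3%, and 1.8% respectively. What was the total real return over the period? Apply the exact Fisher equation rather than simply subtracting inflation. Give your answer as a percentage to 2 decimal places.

Cumulative inflation factor: 1.033 × 1.055 × 1.023 × 1.041 × 1.077 × 1.023 × 1.018 ≈ 1.30172.
Nominal growth factor: 1.08300. Real growth factor = 1.08300 / 1.30172 ≈ 0.83197.
Total real return ≈ -16.8025%.

-16.80%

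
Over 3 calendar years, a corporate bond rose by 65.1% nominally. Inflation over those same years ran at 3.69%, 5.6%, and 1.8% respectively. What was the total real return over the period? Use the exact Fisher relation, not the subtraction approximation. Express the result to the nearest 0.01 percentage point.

Cumulative inflation factor: 1.0369 × 1.056 × 1.018 ≈ 1.11468.
Nominal growth factor: 1.65100. Real growth factor = 1.65100 / 1.11468 ≈ 1.48115.
Total real return ≈ 48.1148%.

48.11%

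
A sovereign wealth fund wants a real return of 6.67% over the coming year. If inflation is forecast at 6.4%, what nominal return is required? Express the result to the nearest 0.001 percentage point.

13.497%

By the Fisher equation, 1 + r_nom = (1 + 6.67%)(1 + 6.4%) = 1.0667 × 1.064 = 1.1349688.
So r_nom = 13.49688%.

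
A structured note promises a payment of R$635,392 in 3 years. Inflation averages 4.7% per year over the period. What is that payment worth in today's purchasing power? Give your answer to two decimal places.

Price-level factor over 3 years: (1 + 4.7%)^3 = 1.147730823.
Purchasing power today: R$635,392 divided by that factor.

R$553,607.16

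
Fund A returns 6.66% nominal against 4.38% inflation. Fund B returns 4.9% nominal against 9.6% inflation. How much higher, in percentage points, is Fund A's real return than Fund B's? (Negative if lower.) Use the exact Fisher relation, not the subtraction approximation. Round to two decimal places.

Fund A real return: 1.0666/1.0438 − 1 = 2.184%.
Fund B real return: 1.049/1.096 − 1 = -4.288%.
Difference: 2.184 − (-4.288) = 6.472 pp.

6.47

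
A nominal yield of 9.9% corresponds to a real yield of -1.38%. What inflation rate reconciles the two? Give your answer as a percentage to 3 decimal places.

From (1+r_nom) = (1+r_real)(1+π), we get 1+π = (1 + 9.9%)/(1 − 1.38%) = 1.099/0.9862 ≈ 1.11438.
So π ≈ 11.4378%.

11.438%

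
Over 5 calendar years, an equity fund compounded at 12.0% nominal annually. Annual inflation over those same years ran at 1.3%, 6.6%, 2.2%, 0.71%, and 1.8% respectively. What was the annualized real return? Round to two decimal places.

9.27%

Cumulative inflation factor: 1.013 × 1.066 × 1.022 × 1.0071 × 1.018 ≈ 1.13146.
Nominal growth factor: 1.76234. Real growth factor = 1.76234 / 1.13146 ≈ 1.55759.
Annualized: 1.55759^(1/5) − 1 ≈ 0.09267.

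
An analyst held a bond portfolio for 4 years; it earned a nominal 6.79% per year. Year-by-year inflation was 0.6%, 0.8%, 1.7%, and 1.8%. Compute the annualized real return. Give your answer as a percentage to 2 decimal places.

Cumulative inflation factor: 1.006 × 1.008 × 1.017 × 1.018 ≈ 1.04985.
Nominal growth factor: 1.30054. Real growth factor = 1.30054 / 1.04985 ≈ 1.23878.
Annualized: 1.23878^(1/4) − 1 ≈ 0.05499.

5.50%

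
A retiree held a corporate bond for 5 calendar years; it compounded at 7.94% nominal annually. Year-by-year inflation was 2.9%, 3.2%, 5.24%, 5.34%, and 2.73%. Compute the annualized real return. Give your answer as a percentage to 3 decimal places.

3.913%

Cumulative inflation factor: 1.029 × 1.032 × 1.0524 × 1.0534 × 1.0273 ≈ 1.20939.
Nominal growth factor: 1.46525. Real growth factor = 1.46525 / 1.20939 ≈ 1.21156.
Annualized: 1.21156^(1/5) − 1 ≈ 0.03913.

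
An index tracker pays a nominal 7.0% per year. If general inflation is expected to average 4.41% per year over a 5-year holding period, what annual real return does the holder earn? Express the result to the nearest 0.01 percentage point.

2.48%

With constant rates the annual real return is the same each year: (1+7.0%)/(1+4.41%) − 1 = 0.02481.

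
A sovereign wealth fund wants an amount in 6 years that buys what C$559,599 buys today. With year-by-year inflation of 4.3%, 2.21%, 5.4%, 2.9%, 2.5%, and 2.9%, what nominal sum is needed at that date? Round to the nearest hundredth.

C$682,417.02

Cumulative price-level factor: 1.043 × 1.0221 × 1.054 × 1.029 × 1.025 × 1.029 ≈ 1.2194750592.
The nominal amount required is C$559,599 scaled up by that factor.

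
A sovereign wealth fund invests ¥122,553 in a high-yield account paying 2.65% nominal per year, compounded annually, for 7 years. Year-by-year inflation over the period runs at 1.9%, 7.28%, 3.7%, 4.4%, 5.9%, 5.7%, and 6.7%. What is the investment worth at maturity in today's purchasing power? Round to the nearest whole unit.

Nominal value at maturity: ¥122,553 × (1 + 2.65%)^7 ≈ ¥147,176.
Price-level factor over 7 years: 1.019 × 1.0728 × 1.037 × 1.044 × 1.059 × 1.057 × 1.067 ≈ 1.4135382691.
Dividing the nominal maturity value by the price-level factor gives the value in today's money.

¥104,119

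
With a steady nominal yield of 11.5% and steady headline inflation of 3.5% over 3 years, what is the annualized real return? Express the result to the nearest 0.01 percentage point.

7.73%

With constant rates the annual real return is the same each year: (1+11.5%)/(1+3.5%) − 1 = 0.07729.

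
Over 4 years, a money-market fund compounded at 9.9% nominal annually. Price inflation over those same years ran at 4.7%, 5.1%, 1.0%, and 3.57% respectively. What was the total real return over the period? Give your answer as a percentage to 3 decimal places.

Cumulative inflation factor: 1.047 × 1.051 × 1.010 × 1.0357 ≈ 1.15108.
Nominal growth factor: 1.45878. Real growth factor = 1.45878 / 1.15108 ≈ 1.26732.
Total real return ≈ 26.7319%.

26.732%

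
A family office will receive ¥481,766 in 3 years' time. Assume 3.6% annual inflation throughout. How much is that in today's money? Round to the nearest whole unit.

Price-level factor over 3 years: (1 + 3.6%)^3 = 1.111934656.
Purchasing power today: ¥481,766 divided by that factor.

¥433,268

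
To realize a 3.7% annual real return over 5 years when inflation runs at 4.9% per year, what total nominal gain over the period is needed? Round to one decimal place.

Required annual nominal rate: (1+3.7%)(1+4.9%) − 1 = 8.7813%.
Cumulative over 5 years: (1 + 0.087813)^5 − 1 ≈ 0.52325.

52.3%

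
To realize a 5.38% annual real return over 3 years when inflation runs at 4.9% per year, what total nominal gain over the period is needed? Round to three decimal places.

35.083%

Required annual nominal rate: (1+5.38%)(1+4.9%) − 1 = 10.54362%.
Cumulative over 3 years: (1 + 0.1054362)^3 − 1 ≈ 0.35083.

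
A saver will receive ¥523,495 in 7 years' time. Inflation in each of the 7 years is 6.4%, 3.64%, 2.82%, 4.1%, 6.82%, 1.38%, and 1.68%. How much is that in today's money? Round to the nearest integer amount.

¥402,786

Price-level factor over 7 years: 1.064 × 1.0364 × 1.0282 × 1.041 × 1.0682 × 1.0138 × 1.0168 ≈ 1.2996839607.
Purchasing power today: ¥523,495 divided by that factor.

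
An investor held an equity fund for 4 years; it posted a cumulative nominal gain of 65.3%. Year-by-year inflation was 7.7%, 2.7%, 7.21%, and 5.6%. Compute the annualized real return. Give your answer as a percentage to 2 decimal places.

Cumulative inflation factor: 1.077 × 1.027 × 1.0721 × 1.056 ≈ 1.25223.
Nominal growth factor: 1.65300. Real growth factor = 1.65300 / 1.25223 ≈ 1.32004.
Annualized: 1.32004^(1/4) − 1 ≈ 0.07188.

7.19%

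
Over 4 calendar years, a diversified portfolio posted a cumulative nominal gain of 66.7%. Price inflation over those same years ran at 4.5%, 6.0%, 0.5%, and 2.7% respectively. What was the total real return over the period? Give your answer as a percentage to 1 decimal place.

Cumulative inflation factor: 1.045 × 1.060 × 1.005 × 1.027 ≈ 1.14330.
Nominal growth factor: 1.66700. Real growth factor = 1.66700 / 1.14330 ≈ 1.45807.
Total real return ≈ 45.8065%.

45.8%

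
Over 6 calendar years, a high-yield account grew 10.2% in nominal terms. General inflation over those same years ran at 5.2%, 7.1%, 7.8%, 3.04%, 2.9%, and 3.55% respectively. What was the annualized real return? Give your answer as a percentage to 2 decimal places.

Cumulative inflation factor: 1.052 × 1.071 × 1.078 × 1.0304 × 1.029 × 1.0355 ≈ 1.33351.
Nominal growth factor: 1.10200. Real growth factor = 1.10200 / 1.33351 ≈ 0.82639.
Annualized: 0.82639^(1/6) − 1 ≈ -0.03128.

-3.13%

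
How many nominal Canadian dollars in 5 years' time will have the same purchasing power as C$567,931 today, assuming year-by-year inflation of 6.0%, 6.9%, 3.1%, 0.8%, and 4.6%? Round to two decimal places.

C$699,568.15

Cumulative price-level factor: 1.060 × 1.069 × 1.031 × 1.008 × 1.046 ≈ 1.2317836987.
The nominal amount required is C$567,931 scaled up by that factor.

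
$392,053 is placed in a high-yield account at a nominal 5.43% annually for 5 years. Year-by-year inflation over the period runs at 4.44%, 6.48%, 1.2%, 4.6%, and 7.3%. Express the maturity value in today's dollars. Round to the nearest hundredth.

Nominal value at maturity: $392,053 × (1 + 5.43%)^5 ≈ $510,699.95.
Price-level factor over 5 years: 1.0444 × 1.0648 × 1.012 × 1.046 × 1.073 ≈ 1.2631264361.
The maturity value deflated by that factor is the answer in today's purchasing power.

$404,314.20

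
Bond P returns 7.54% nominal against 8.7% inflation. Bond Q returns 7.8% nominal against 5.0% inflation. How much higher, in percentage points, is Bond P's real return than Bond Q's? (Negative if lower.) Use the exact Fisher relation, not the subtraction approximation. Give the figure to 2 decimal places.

Bond P real return: 1.0754/1.087 − 1 = -1.067%.
Bond Q real return: 1.078/1.050 − 1 = 2.667%.
Difference: -1.067 − 2.667 = -3.734 pp.

-3.73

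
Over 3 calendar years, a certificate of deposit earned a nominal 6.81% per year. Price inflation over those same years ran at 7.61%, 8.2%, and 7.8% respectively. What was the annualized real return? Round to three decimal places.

Cumulative inflation factor: 1.0761 × 1.082 × 1.078 ≈ 1.25516.
Nominal growth factor: 1.21853. Real growth factor = 1.21853 / 1.25516 ≈ 0.97082.
Annualized: 0.97082^(1/3) − 1 ≈ -0.00982.

-0.982%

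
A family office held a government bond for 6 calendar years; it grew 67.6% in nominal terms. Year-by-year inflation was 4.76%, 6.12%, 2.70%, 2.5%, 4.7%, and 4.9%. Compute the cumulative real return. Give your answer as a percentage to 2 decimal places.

Cumulative inflation factor: 1.0476 × 1.0612 × 1.0270 × 1.025 × 1.047 × 1.049 ≈ 1.28531.
Nominal growth factor: 1.67600. Real growth factor = 1.67600 / 1.28531 ≈ 1.30396.
Total real return ≈ 30.3962%.

30.40%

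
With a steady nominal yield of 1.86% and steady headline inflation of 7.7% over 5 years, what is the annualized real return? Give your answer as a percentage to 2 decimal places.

-5.42%

With constant rates the annual real return is the same each year: (1+1.86%)/(1+7.7%) − 1 = -0.05422.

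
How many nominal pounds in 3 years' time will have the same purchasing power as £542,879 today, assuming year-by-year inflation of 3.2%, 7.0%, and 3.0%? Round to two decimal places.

Cumulative price-level factor: 1.032 × 1.070 × 1.030 = 1.1373672.
The nominal amount required is £542,879 scaled up by that factor.

£617,452.77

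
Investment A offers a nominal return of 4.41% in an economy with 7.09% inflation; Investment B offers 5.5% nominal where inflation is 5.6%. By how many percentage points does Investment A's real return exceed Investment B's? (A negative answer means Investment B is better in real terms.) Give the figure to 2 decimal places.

-2.41

Investment A real return: 1.0441/1.0709 − 1 = -2.503%.
Investment B real return: 1.055/1.056 − 1 = -0.095%.
Difference: -2.503 − (-0.095) = -2.408 pp.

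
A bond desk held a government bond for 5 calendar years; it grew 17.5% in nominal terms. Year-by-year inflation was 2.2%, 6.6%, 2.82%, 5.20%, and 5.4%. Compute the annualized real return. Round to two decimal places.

Cumulative inflation factor: 1.022 × 1.066 × 1.0282 × 1.0520 × 1.054 ≈ 1.24206.
Nominal growth factor: 1.17500. Real growth factor = 1.17500 / 1.24206 ≈ 0.94601.
Annualized: 0.94601^(1/5) − 1 ≈ -0.01104.

-1.10%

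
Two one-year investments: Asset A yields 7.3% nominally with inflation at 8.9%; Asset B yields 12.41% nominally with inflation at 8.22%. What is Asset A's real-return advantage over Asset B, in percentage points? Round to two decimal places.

-5.34

Asset A real return: 1.073/1.089 − 1 = -1.469%.
Asset B real return: 1.1241/1.0822 − 1 = 3.872%.
Difference: -1.469 − 3.872 = -5.341 pp.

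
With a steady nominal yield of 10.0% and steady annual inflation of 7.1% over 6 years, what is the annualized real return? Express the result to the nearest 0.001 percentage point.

2.708%

With constant rates the annual real return is the same each year: (1+10.0%)/(1+7.1%) − 1 = 0.02708.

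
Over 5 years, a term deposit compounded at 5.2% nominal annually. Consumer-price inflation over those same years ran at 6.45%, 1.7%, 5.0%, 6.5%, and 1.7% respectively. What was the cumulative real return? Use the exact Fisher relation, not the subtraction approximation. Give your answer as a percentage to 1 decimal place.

4.7%

Cumulative inflation factor: 1.0645 × 1.017 × 1.050 × 1.065 × 1.017 ≈ 1.23119.
Nominal growth factor: 1.28848. Real growth factor = 1.28848 / 1.23119 ≈ 1.04653.
Total real return ≈ 4.6531%.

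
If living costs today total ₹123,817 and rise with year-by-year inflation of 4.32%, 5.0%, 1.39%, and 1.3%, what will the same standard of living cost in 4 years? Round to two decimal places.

₹139,296.99

Cumulative price-level factor: 1.0432 × 1.050 × 1.0139 × 1.013 ≈ 1.1250231156.
The nominal amount required is ₹123,817 scaled up by that factor.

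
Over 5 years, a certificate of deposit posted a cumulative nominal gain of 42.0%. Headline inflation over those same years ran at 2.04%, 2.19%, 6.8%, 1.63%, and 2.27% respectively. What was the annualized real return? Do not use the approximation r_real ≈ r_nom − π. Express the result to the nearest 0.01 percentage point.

Cumulative inflation factor: 1.0204 × 1.0219 × 1.068 × 1.0163 × 1.0227 ≈ 1.15750.
Nominal growth factor: 1.42000. Real growth factor = 1.42000 / 1.15750 ≈ 1.22678.
Annualized: 1.22678^(1/5) − 1 ≈ 0.04173.

4.17%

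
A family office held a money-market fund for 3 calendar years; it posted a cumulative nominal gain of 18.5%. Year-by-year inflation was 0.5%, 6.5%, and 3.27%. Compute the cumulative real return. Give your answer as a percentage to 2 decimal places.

Cumulative inflation factor: 1.005 × 1.065 × 1.0327 ≈ 1.10532.
Nominal growth factor: 1.18500. Real growth factor = 1.18500 / 1.10532 ≈ 1.07208.
Total real return ≈ 7.2083%.

7.21%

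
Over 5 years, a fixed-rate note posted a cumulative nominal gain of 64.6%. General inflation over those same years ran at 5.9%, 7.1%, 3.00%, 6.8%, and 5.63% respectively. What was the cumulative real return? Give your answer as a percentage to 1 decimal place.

24.9%

Cumulative inflation factor: 1.059 × 1.071 × 1.0300 × 1.068 × 1.0563 ≈ 1.31790.
Nominal growth factor: 1.64600. Real growth factor = 1.64600 / 1.31790 ≈ 1.24896.
Total real return ≈ 24.8960%.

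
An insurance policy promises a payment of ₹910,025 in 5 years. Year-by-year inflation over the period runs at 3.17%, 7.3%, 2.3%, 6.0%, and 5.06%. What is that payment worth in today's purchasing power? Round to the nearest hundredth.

Price-level factor over 5 years: 1.0317 × 1.073 × 1.023 × 1.060 × 1.0506 ≈ 1.2611654016.
Purchasing power today: ₹910,025 divided by that factor.

₹721,574.66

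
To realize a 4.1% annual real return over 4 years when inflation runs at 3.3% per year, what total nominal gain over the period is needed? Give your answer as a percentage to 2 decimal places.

33.72%

Required annual nominal rate: (1+4.1%)(1+3.3%) − 1 = 7.5353%.
Cumulative over 4 years: (1 + 0.075353)^4 − 1 ≈ 0.33722.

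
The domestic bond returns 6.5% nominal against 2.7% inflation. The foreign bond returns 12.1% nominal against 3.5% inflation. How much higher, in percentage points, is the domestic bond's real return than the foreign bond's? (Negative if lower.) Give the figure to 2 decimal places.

-4.61

The domestic bond real return: 1.065/1.027 − 1 = 3.700%.
The foreign bond real return: 1.121/1.035 − 1 = 8.309%.
Difference: 3.700 − 8.309 = -4.609 pp.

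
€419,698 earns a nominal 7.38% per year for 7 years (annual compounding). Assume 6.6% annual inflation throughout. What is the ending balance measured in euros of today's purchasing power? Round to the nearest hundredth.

Nominal value at maturity: €419,698 × (1 + 7.38%)^7 ≈ €690,876.94.
Price-level factor over 7 years: (1 + 6.6%)^7 ≈ 1.5642293588.
The maturity value deflated by that factor is the answer in today's purchasing power.

€441,672.40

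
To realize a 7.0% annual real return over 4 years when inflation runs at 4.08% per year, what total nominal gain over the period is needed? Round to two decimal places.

53.82%

Required annual nominal rate: (1+7.0%)(1+4.08%) − 1 = 11.3656%.
Cumulative over 4 years: (1 + 0.113656)^4 − 1 ≈ 0.53817.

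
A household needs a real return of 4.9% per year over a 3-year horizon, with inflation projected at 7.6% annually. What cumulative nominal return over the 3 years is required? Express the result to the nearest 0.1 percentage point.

Required annual nominal rate: (1+4.9%)(1+7.6%) − 1 = 12.8724%.
Cumulative over 3 years: (1 + 0.128724)^3 − 1 ≈ 0.43801.

43.8%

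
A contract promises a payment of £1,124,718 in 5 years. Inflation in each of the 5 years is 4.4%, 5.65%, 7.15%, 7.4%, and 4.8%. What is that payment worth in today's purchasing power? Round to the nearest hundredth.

£845,504.47

Price-level factor over 5 years: 1.044 × 1.0565 × 1.0715 × 1.074 × 1.048 ≈ 1.3302330673.
Purchasing power today: £1,124,718 divided by that factor.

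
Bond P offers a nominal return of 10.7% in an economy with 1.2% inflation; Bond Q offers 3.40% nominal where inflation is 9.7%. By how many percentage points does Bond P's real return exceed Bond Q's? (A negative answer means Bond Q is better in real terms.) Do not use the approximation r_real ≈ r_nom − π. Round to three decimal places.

15.130

Bond P real return: 1.107/1.012 − 1 = 9.3874%.
Bond Q real return: 1.0340/1.097 − 1 = -5.7429%.
Difference: 9.3874 − (-5.7429) = 15.1303 pp.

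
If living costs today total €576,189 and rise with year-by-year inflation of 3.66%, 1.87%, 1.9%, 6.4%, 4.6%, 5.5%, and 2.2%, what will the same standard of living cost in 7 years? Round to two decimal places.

Cumulative price-level factor: 1.0366 × 1.0187 × 1.019 × 1.064 × 1.046 × 1.055 × 1.022 ≈ 1.2912441370.
The nominal amount required is €576,189 scaled up by that factor.

€744,000.67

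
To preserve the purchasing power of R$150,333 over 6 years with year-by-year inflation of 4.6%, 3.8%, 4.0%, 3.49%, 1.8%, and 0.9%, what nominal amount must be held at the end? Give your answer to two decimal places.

R$180,448.81

Cumulative price-level factor: 1.046 × 1.038 × 1.040 × 1.0349 × 1.018 × 1.009 ≈ 1.2003273686.
The nominal amount required is R$150,333 scaled up by that factor.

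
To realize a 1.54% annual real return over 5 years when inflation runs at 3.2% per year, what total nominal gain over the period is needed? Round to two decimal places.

26.35%

Required annual nominal rate: (1+1.54%)(1+3.2%) − 1 = 4.78928%.
Cumulative over 5 years: (1 + 0.0478928)^5 − 1 ≈ 0.26353.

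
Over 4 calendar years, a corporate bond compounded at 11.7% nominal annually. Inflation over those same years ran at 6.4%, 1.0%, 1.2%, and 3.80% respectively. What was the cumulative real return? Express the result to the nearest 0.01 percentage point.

Cumulative inflation factor: 1.064 × 1.010 × 1.012 × 1.0380 ≈ 1.12886.
Nominal growth factor: 1.55673. Real growth factor = 1.55673 / 1.12886 ≈ 1.37902.
Total real return ≈ 37.9024%.

37.90%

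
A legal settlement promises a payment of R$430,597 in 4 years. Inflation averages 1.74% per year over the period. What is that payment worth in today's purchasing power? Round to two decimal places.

Price-level factor over 4 years: (1 + 1.74%)^4 ≈ 1.0714377238.
Purchasing power today: R$430,597 divided by that factor.

R$401,887.10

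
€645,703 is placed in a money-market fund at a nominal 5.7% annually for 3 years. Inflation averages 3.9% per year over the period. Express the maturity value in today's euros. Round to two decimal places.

€679,846.90

Nominal value at maturity: €645,703 × (1 + 5.7%)^3 ≈ €762,531.46.
Price-level factor over 3 years: (1 + 3.9%)^3 = 1.121622319.
Dividing the nominal maturity value by the price-level factor gives the value in today's money.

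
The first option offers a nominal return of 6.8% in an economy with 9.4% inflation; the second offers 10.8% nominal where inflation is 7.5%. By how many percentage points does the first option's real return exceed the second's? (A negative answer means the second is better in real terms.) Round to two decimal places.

-5.45

The first option real return: 1.068/1.094 − 1 = -2.377%.
The second real return: 1.108/1.075 − 1 = 3.070%.
Difference: -2.377 − 3.070 = -5.447 pp.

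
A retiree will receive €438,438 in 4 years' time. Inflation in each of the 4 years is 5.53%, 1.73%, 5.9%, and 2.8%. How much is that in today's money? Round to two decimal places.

Price-level factor over 4 years: 1.0553 × 1.0173 × 1.059 × 1.028 ≈ 1.1687296377.
Purchasing power today: €438,438 divided by that factor.

€375,140.65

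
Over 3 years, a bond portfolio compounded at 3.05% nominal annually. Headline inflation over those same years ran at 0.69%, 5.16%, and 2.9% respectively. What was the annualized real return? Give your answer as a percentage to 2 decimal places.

Cumulative inflation factor: 1.0069 × 1.0516 × 1.029 ≈ 1.08956.
Nominal growth factor: 1.09432. Real growth factor = 1.09432 / 1.08956 ≈ 1.00437.
Annualized: 1.00437^(1/3) − 1 ≈ 0.00145.

0.15%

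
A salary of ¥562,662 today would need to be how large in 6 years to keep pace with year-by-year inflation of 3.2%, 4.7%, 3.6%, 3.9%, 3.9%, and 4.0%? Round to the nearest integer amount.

Cumulative price-level factor: 1.032 × 1.047 × 1.036 × 1.039 × 1.039 × 1.040 ≈ 1.2567548468.
Multiplying ¥562,662 by the price-level factor gives the future nominal sum.

¥707,128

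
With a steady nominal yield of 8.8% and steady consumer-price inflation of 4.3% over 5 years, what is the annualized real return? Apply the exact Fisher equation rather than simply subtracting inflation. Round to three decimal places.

With constant rates the annual real return is the same each year: (1+8.8%)/(1+4.3%) − 1 = 0.04314.

4.314%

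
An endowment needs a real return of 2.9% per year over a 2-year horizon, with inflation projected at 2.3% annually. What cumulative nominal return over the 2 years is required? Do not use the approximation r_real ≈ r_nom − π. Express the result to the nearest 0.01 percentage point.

10.81%

Required annual nominal rate: (1+2.9%)(1+2.3%) − 1 = 5.2667%.
Cumulative over 2 years: (1 + 0.052667)^2 − 1 ≈ 0.10811.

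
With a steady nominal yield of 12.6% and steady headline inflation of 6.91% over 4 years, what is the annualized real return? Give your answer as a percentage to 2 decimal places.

5.32%

With constant rates the annual real return is the same each year: (1+12.6%)/(1+6.91%) − 1 = 0.05322.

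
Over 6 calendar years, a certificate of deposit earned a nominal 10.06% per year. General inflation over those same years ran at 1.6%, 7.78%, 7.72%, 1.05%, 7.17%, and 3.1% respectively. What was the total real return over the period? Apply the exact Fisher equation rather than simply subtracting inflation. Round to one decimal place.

35.0%

Cumulative inflation factor: 1.016 × 1.0778 × 1.0772 × 1.0105 × 1.0717 × 1.031 ≈ 1.31703.
Nominal growth factor: 1.77737. Real growth factor = 1.77737 / 1.31703 ≈ 1.34952.
Total real return ≈ 34.9524%.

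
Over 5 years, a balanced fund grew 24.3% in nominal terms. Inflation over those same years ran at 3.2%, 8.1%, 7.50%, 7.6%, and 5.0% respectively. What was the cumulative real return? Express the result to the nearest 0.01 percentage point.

-8.26%

Cumulative inflation factor: 1.032 × 1.081 × 1.0750 × 1.076 × 1.050 ≈ 1.35493.
Nominal growth factor: 1.24300. Real growth factor = 1.24300 / 1.35493 ≈ 0.91739.
Total real return ≈ -8.2606%.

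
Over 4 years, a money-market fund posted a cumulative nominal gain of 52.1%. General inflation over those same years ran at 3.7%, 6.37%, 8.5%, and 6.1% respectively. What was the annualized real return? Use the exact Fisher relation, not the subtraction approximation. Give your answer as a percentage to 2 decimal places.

4.62%

Cumulative inflation factor: 1.037 × 1.0637 × 1.085 × 1.061 ≈ 1.26982.
Nominal growth factor: 1.52100. Real growth factor = 1.52100 / 1.26982 ≈ 1.19781.
Annualized: 1.19781^(1/4) − 1 ≈ 0.04616.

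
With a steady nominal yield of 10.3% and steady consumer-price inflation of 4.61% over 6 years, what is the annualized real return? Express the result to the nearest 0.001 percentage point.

5.439%

With constant rates the annual real return is the same each year: (1+10.3%)/(1+4.61%) − 1 = 0.05439.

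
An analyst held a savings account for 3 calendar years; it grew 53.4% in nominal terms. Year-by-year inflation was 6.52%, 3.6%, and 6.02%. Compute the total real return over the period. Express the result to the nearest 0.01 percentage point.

Cumulative inflation factor: 1.0652 × 1.036 × 1.0602 ≈ 1.16998.
Nominal growth factor: 1.53400. Real growth factor = 1.53400 / 1.16998 ≈ 1.31113.
Total real return ≈ 31.1133%.

31.11%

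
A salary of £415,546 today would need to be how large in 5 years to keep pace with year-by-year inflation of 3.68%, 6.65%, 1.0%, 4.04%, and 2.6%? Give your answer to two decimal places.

Cumulative price-level factor: 1.0368 × 1.0665 × 1.010 × 1.0404 × 1.026 ≈ 1.1921335938.
Multiplying £415,546 by the price-level factor gives the future nominal sum.

£495,386.35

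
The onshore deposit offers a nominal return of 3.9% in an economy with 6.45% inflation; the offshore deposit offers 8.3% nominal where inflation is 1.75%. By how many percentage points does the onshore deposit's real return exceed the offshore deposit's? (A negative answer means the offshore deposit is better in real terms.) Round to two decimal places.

-8.83

The onshore deposit real return: 1.039/1.0645 − 1 = -2.395%.
The offshore deposit real return: 1.083/1.0175 − 1 = 6.437%.
Difference: -2.395 − 6.437 = -8.832 pp.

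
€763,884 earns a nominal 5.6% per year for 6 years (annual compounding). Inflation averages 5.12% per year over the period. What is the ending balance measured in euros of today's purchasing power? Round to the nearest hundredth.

€785,052.70

Nominal value at maturity: €763,884 × (1 + 5.6%)^6 ≈ €1,059,280.37.
Price-level factor over 6 years: (1 + 5.12%)^6 ≈ 1.3493111629.
Dividing the nominal maturity value by the price-level factor gives the value in today's money.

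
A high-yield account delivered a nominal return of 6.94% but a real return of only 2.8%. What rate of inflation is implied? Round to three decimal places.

4.027%

From (1+r_nom) = (1+r_real)(1+π), we get 1+π = (1 + 6.94%)/(1 + 2.8%) = 1.0694/1.028 ≈ 1.04027.
So π ≈ 4.0272%.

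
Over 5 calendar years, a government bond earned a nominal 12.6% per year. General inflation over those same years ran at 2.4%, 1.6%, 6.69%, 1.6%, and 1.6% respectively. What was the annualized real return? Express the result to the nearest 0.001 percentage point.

9.577%

Cumulative inflation factor: 1.024 × 1.016 × 1.0669 × 1.016 × 1.016 ≈ 1.14579.
Nominal growth factor: 1.81006. Real growth factor = 1.81006 / 1.14579 ≈ 1.57975.
Annualized: 1.57975^(1/5) − 1 ≈ 0.09577.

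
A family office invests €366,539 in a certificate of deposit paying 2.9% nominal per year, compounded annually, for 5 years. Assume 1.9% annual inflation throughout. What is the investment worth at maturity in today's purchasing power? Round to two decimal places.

Nominal value at maturity: €366,539 × (1 + 2.9%)^5 ≈ €422,860.45.
Price-level factor over 5 years: (1 + 1.9%)^5 ≈ 1.0986792441.
The maturity value deflated by that factor is the answer in today's purchasing power.

€384,880.71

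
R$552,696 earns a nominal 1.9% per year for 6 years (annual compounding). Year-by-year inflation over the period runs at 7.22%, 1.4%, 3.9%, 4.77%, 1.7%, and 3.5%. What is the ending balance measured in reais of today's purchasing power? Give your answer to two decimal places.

R$496,711.11

Nominal value at maturity: R$552,696 × (1 + 1.9%)^6 ≈ R$618,773.10.
Price-level factor over 6 years: 1.0722 × 1.014 × 1.039 × 1.0477 × 1.017 × 1.035 ≈ 1.2457404086.
Dividing the nominal maturity value by the price-level factor gives the value in today's money.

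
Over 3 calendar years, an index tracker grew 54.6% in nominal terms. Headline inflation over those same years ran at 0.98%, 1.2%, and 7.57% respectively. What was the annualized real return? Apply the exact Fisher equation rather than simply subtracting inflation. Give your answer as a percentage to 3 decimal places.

12.039%

Cumulative inflation factor: 1.0098 × 1.012 × 1.0757 ≈ 1.09928.
Nominal growth factor: 1.54600. Real growth factor = 1.54600 / 1.09928 ≈ 1.40638.
Annualized: 1.40638^(1/3) − 1 ≈ 0.12039.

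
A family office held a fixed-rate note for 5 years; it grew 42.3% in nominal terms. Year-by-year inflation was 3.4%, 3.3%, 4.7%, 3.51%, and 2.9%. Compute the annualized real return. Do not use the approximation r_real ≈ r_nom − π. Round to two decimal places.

3.62%

Cumulative inflation factor: 1.034 × 1.033 × 1.047 × 1.0351 × 1.029 ≈ 1.19115.
Nominal growth factor: 1.42300. Real growth factor = 1.42300 / 1.19115 ≈ 1.19465.
Annualized: 1.19465^(1/5) − 1 ≈ 0.03621.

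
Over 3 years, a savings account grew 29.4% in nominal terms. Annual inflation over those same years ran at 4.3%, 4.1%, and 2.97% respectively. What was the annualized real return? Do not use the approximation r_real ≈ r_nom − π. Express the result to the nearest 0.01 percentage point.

Cumulative inflation factor: 1.043 × 1.041 × 1.0297 ≈ 1.11801.
Nominal growth factor: 1.29400. Real growth factor = 1.29400 / 1.11801 ≈ 1.15741.
Annualized: 1.15741^(1/3) − 1 ≈ 0.04994.

4.99%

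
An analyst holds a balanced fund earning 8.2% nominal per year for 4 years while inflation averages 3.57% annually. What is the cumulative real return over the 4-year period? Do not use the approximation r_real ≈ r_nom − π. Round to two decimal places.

19.12%

The annual real rate is (1+8.2%)/(1+3.57%) − 1 = 4.4704%.
Compounded over 4 years: (1 + 0.044704)^4 − 1 ≈ 0.19117.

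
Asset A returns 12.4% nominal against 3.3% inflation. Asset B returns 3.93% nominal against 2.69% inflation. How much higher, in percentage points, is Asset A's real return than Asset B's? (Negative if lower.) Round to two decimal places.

Asset A real return: 1.124/1.033 − 1 = 8.809%.
Asset B real return: 1.0393/1.0269 − 1 = 1.208%.
Difference: 8.809 − 1.208 = 7.601 pp.

7.60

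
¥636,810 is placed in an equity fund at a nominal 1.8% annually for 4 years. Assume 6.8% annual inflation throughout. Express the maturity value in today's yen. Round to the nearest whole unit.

Nominal value at maturity: ¥636,810 × (1 + 1.8%)^4 ≈ ¥683,913.
Price-level factor over 4 years: (1 + 6.8%)^4 ≈ 1.3010231094.
Dividing the nominal maturity value by the price-level factor gives the value in today's money.

¥525,673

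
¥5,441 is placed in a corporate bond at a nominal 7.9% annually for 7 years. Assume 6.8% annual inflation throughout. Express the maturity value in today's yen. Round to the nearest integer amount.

¥5,846

Nominal value at maturity: ¥5,441 × (1 + 7.9%)^7 ≈ ¥9,265.
Price-level factor over 7 years: (1 + 6.8%)^7 ≈ 1.5848886996.
Dividing the nominal maturity value by the price-level factor gives the value in today's money.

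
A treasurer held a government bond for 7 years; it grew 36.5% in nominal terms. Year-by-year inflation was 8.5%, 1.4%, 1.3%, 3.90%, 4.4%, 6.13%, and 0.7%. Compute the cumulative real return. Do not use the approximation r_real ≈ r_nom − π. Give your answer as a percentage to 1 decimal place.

Cumulative inflation factor: 1.085 × 1.014 × 1.013 × 1.0390 × 1.044 × 1.0613 × 1.007 ≈ 1.29199.
Nominal growth factor: 1.36500. Real growth factor = 1.36500 / 1.29199 ≈ 1.05651.
Total real return ≈ 5.6506%.

5.7%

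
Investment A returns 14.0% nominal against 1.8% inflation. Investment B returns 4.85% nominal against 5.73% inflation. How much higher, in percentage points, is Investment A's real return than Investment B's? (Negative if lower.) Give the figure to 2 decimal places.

12.82

Investment A real return: 1.140/1.018 − 1 = 11.984%.
Investment B real return: 1.0485/1.0573 − 1 = -0.832%.
Difference: 11.984 − (-0.832) = 12.816 pp.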